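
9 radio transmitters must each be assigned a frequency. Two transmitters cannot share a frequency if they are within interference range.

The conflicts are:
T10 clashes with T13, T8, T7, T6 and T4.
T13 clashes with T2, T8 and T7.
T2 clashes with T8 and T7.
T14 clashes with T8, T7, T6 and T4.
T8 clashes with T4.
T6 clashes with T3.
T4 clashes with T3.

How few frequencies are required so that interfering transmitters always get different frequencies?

3

T10, T13, T8 pairwise conflict, so at least 3 frequencies are needed.
3 frequencies suffice: frequency 1 → {T10, T2, T14, T3}; frequency 2 → {T8, T7, T6}; frequency 3 → {T13, T4}. Each listed conflict is separated.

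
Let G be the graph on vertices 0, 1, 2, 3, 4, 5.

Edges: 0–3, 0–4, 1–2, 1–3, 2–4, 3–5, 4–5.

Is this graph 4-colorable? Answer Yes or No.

The chromatic number is 3. The cycle 5-3-1-2-4-5 has odd length 5, so it cannot be 2-colored; at least 3 colors are needed.
3 colors suffice: color red → {3, 4}; color blue → {0, 1, 5}; color green → {2}.
Since 4 ≥ 3, a proper 4-coloring certainly exists.

Yes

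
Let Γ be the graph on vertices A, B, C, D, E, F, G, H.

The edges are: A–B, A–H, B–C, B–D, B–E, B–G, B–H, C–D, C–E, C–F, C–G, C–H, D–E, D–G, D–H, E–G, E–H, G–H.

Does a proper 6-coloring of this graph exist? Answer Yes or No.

Yes

The chromatic number is 6. B, C, D, E, G, H form a clique, so at least 6 colors are needed.
6 colors suffice: color 1 → {F, H}; color 2 → {B}; color 3 → {A, C}; color 4 → {E}; color 5 → {D}; color 6 → {G}.
That is already a proper 6-coloring.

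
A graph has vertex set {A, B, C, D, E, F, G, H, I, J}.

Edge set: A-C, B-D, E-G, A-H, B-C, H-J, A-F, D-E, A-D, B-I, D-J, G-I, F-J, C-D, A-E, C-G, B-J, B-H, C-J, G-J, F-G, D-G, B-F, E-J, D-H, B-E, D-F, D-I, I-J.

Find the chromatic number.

B, D, H, J form a clique, so at least 4 colors are needed.
4 colors suffice: color 1 → {D}; color 2 → {A, J}; color 3 → {B, G}; color 4 → {C, E, F, H, I}. Each edge has distinct colors on its endpoints.

4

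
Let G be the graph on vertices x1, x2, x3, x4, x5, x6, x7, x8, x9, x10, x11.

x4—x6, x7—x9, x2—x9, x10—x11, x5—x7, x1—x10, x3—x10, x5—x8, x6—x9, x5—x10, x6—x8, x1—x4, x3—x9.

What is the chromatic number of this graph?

3

The cycle x5-x10-x3-x9-x7-x5 has odd length 5, so it cannot be 2-colored; at least 3 colors are needed.
One proper 3-coloring: x1=blue, x2=blue, x3=blue, x4=red, x5=blue, x6=blue, x7=green, x8=red, x9=red, x10=red, x11=blue. Each edge has distinct colors on its endpoints.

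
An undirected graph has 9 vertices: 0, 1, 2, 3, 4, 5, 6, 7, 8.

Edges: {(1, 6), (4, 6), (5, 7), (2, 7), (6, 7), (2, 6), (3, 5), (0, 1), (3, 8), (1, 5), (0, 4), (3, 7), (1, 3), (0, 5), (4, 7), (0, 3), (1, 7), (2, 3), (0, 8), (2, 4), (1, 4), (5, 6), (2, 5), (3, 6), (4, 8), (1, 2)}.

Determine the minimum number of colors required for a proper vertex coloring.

1, 2, 3, 5, 6, 7 are pairwise adjacent (a clique of size 6), so at least 6 colors are needed.
6 colors suffice: color a → {3, 4}; color b → {1, 8}; color c → {0, 7}; color d → {5}; color e → {2}; color f → {6}. Every edge joins two different colors.

6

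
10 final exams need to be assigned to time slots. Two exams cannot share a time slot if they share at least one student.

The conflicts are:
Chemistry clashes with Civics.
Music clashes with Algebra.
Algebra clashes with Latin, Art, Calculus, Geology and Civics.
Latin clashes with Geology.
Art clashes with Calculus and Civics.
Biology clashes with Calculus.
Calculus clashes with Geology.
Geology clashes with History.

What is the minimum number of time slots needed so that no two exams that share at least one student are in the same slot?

Algebra, Art, Civics all conflict with each other, so at least 3 time slots are needed.
3 time slots suffice: Chemistry=1, Music=2, Algebra=1, Latin=2, Art=3, Biology=1, Calculus=2, Geology=3, History=1, Civics=2. No two conflicting exams share a time slot.

3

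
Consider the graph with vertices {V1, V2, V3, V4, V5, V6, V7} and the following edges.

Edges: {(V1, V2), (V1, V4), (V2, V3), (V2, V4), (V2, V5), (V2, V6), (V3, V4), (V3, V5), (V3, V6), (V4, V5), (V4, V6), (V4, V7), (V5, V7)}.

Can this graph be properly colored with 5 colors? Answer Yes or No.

The chromatic number is 4. V2, V3, V4, V5 are mutually adjacent (a clique of size 4), so at least 4 colors are needed.
One proper 4-coloring: V1=3, V2=2, V3=4, V4=1, V5=3, V6=3, V7=2.
Since 5 ≥ 4, a proper 5-coloring certainly exists.

Yes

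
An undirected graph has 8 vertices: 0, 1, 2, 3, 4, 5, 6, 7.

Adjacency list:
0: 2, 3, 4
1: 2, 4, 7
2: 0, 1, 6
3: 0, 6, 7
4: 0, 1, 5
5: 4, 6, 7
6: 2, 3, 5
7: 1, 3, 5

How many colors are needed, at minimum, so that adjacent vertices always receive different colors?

The cycle 7-1-4-0-3-7 has odd length 5, so it cannot be 2-colored; at least 3 colors are needed.
One proper 3-coloring: 0=blue, 1=blue, 2=red, 3=red, 4=red, 5=blue, 6=green, 7=green. Every edge joins two different colors.

3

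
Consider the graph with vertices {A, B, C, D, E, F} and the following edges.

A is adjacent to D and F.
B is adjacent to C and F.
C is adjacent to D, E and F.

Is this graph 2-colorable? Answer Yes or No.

No

B, C, F are pairwise adjacent, so at least 3 colors are needed.
So 2 colors are not enough.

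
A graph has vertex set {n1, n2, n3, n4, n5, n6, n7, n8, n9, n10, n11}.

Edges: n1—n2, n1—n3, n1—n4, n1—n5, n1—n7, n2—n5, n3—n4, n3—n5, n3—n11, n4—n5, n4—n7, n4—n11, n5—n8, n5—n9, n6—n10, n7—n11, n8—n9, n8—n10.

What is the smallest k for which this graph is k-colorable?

n1, n3, n4, n5 are pairwise adjacent (a clique of size 4), so at least 4 colors are needed.
4 colors suffice: color red → {n5, n7, n10}; color blue → {n1, n6, n8, n11}; color green → {n2, n4, n9}; color yellow → {n3}. Every edge joins two different colors.

4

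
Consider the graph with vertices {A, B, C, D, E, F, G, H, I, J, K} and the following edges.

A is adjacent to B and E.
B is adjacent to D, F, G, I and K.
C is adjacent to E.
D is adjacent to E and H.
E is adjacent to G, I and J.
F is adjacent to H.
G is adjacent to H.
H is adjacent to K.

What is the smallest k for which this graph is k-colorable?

2

H and K are adjacent, so at least 2 colors are needed.
2 colors suffice: color red → {B, E, H}; color blue → {A, C, D, F, G, I, J, K}. No two adjacent vertices share a color.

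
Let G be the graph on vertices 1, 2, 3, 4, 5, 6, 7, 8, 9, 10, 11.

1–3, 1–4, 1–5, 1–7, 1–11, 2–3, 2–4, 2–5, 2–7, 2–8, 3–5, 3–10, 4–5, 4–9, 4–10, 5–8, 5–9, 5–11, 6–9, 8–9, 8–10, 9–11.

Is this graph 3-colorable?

The chromatic number is 3. 5, 8, 9 are mutually adjacent, so at least 3 colors are needed.
3 colors suffice: color a → {5, 6, 7, 10}; color b → {1, 2, 9}; color c → {3, 4, 8, 11}.
That is already a proper 3-coloring.

Yes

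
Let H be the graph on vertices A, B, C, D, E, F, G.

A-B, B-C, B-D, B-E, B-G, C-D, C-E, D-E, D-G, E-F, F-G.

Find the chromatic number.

B, C, D, E are mutually adjacent (a clique of size 4), so at least 4 colors are needed.
4 colors suffice: color red → {B, F}; color blue → {A, E, G}; color green → {D}; color yellow → {C}. Every edge joins two different colors.

4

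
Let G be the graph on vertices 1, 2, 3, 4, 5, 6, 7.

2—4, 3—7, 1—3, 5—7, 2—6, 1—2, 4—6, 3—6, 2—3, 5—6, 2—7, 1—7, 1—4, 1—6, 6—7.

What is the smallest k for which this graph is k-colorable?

5

1, 2, 3, 6, 7 are pairwise adjacent (a clique of size 5), so at least 5 colors are needed.
5 colors suffice: 1=green, 2=blue, 3=purple, 4=yellow, 5=blue, 6=red, 7=yellow. Every edge joins two different colors.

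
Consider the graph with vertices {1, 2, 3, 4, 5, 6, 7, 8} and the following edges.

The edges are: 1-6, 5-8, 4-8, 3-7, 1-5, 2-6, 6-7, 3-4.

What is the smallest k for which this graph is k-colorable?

The cycle 6-7-3-4-8-5-1-6 has odd length 7, so it cannot be 2-colored; at least 3 colors are needed.
One proper 3-coloring: 1=blue, 2=blue, 3=green, 4=red, 5=red, 6=red, 7=blue, 8=blue. No two adjacent vertices share a color.

3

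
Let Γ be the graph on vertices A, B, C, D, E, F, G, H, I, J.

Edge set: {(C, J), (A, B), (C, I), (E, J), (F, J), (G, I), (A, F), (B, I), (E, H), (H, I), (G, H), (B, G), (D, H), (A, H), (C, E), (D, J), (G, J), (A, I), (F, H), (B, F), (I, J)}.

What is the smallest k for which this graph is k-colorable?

3

G, H, I are pairwise adjacent, so at least 3 colors are needed.
3 colors suffice: color 1 → {D, E, F, I}; color 2 → {B, H, J}; color 3 → {A, C, G}. No two adjacent vertices share a color.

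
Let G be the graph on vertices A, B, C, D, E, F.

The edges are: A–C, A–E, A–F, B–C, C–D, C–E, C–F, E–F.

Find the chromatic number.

4

A, C, E, F are mutually adjacent (a clique of size 4), so at least 4 colors are needed.
A valid assignment using 4 colors: A=yellow, B=blue, C=red, D=blue, E=blue, F=green. Every edge joins two different colors.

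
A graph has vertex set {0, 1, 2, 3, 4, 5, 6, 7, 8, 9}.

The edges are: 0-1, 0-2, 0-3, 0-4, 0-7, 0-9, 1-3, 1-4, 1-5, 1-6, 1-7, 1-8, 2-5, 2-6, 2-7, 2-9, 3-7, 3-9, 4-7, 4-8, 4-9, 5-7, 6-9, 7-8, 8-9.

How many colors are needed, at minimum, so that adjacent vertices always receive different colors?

1, 4, 7, 8 are pairwise adjacent (a clique of size 4), so at least 4 colors are needed.
4 colors suffice: 0=green, 1=red, 2=yellow, 3=yellow, 4=yellow, 5=green, 6=blue, 7=blue, 8=green, 9=red. Every edge joins two different colors.

4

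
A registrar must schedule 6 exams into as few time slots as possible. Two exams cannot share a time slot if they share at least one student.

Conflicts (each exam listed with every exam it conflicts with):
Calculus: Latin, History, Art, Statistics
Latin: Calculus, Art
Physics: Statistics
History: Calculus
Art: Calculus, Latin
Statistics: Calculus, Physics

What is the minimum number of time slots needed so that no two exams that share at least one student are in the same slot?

3

Calculus, Latin, Art pairwise conflict, so at least 3 time slots are needed.
3 time slots suffice: time slot 1 → {Calculus, Physics}; time slot 2 → {Latin, History, Statistics}; time slot 3 → {Art}. Each listed conflict is separated.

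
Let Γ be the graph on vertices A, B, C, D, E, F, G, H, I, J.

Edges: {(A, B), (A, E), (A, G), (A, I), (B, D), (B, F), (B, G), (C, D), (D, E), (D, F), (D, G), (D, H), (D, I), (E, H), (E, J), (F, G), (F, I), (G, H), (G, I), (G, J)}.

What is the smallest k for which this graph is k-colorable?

4

B, D, F, G are pairwise adjacent (a clique of size 4), so at least 4 colors are needed.
4 colors suffice: A=1, B=3, C=2, D=1, E=2, F=4, G=2, H=3, I=3, J=1. No two adjacent vertices share a color.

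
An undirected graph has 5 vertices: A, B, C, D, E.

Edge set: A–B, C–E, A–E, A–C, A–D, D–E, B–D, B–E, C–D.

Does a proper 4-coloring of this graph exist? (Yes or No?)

The chromatic number is 4. A, C, D, E are pairwise adjacent (a clique of size 4), so at least 4 colors are needed.
4 colors suffice: color red → {D}; color blue → {A}; color green → {E}; color yellow → {B, C}.
That is already a proper 4-coloring.

Yes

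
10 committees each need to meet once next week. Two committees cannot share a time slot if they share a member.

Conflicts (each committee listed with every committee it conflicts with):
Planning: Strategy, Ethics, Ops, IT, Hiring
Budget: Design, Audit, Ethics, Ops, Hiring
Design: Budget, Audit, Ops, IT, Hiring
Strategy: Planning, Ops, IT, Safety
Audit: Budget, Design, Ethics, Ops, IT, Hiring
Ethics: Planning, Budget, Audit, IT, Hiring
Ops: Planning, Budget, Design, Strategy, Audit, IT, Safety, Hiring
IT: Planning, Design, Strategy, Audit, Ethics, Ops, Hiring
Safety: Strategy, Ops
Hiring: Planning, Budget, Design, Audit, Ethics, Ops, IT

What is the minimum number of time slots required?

5

Budget, Design, Audit, Ops, Hiring pairwise conflict, so at least 5 time slots are needed.
5 time slots suffice: Planning=4, Budget=3, Design=5, Strategy=2, Audit=4, Ethics=1, Ops=1, IT=3, Safety=3, Hiring=2. No two conflicting committees share a time slot.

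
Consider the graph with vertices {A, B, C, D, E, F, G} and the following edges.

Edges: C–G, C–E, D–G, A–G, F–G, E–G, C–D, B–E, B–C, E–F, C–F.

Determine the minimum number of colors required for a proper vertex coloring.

C, E, F, G form a clique, so at least 4 colors are needed.
4 colors suffice: color red → {B, G}; color blue → {A, C}; color green → {D, E}; color yellow → {F}. Every edge joins two different colors.

4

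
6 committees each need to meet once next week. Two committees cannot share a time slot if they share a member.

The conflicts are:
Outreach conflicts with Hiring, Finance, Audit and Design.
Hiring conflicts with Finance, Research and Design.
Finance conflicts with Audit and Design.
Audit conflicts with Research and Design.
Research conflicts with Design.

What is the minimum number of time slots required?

4

Outreach, Hiring, Finance, Design pairwise conflict, so at least 4 time slots are needed.
4 time slots suffice: time slot 1 → {Design}; time slot 2 → {Hiring, Audit}; time slot 3 → {Finance, Research}; time slot 4 → {Outreach}. Every pair that conflicts lands in different time slots.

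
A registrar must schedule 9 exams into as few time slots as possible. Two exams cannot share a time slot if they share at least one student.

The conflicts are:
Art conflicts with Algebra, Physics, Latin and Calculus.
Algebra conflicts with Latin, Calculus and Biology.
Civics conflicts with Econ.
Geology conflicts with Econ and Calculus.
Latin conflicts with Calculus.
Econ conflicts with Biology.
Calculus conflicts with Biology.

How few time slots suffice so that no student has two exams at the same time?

4

Art, Algebra, Latin, Calculus are mutually in conflict, so at least 4 time slots are needed.
4 time slots suffice: time slot 1 → {Physics, Econ, Calculus}; time slot 2 → {Art, Civics, Geology, Biology}; time slot 3 → {Algebra}; time slot 4 → {Latin}. No two conflicting exams share a time slot.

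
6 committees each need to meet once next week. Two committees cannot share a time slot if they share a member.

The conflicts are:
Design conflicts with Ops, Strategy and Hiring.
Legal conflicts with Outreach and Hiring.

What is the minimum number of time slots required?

2

Design and Strategy conflict, so at least 2 time slots are needed.
2 time slots suffice: Design=1, Legal=1, Ops=2, Strategy=2, Outreach=2, Hiring=2. Each listed conflict is separated.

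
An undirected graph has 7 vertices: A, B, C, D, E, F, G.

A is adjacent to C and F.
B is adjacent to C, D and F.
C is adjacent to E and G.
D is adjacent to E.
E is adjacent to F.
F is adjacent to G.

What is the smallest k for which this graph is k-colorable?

2

C and G are adjacent, so at least 2 colors are needed.
A valid assignment using 2 colors: A=blue, B=blue, C=red, D=red, E=blue, F=red, G=blue. Each edge has distinct colors on its endpoints.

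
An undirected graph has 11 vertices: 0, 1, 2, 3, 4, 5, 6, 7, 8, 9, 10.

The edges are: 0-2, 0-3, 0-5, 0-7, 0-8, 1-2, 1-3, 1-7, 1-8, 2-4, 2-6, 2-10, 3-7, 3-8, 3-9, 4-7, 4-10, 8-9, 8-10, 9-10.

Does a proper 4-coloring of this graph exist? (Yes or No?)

The chromatic number is 3. 1, 3, 7 are mutually adjacent, so at least 3 colors are needed.
3 colors suffice: color red → {3, 5, 6, 10}; color blue → {2, 7, 8}; color green → {0, 1, 4, 9}.
Since 4 ≥ 3, a proper 4-coloring certainly exists.

Yes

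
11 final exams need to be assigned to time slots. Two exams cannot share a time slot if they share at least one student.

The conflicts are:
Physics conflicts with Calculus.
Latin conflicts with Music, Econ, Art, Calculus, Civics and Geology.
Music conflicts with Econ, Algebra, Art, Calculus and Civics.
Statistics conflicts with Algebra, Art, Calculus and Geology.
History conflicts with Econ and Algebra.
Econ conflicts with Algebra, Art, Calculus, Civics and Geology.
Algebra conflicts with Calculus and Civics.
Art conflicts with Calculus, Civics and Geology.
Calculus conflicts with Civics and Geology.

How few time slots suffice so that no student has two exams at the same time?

6

Latin, Music, Econ, Art, Calculus, Civics pairwise conflict, so at least 6 time slots are needed.
6 time slots suffice: time slot 1 → {History, Calculus}; time slot 2 → {Physics, Statistics, Econ}; time slot 3 → {Algebra, Art}; time slot 4 → {Music, Geology}; time slot 5 → {Civics}; time slot 6 → {Latin}. Each listed conflict is separated.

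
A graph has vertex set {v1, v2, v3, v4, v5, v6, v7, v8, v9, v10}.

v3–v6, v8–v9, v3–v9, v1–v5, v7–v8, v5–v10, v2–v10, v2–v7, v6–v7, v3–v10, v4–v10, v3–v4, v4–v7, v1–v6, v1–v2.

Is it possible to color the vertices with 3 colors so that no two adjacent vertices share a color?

The chromatic number is 3. v3, v4, v10 are pairwise adjacent, so at least 3 colors are needed.
3 colors suffice: color 1 → {v1, v3, v7}; color 2 → {v6, v8, v10}; color 3 → {v2, v4, v5, v9}.
That is already a proper 3-coloring.

Yes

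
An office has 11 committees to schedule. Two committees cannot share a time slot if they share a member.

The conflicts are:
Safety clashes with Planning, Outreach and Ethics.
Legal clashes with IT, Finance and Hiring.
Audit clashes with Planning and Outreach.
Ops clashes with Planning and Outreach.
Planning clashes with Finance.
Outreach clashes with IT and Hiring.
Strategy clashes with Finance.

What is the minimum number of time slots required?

2

Safety and Planning conflict, so at least 2 time slots are needed.
A valid assignment using 2 time slots: Safety=2, Legal=1, Audit=2, Ops=2, Planning=1, Outreach=1, IT=2, Strategy=1, Finance=2, Hiring=2, Ethics=1. Each listed conflict is separated.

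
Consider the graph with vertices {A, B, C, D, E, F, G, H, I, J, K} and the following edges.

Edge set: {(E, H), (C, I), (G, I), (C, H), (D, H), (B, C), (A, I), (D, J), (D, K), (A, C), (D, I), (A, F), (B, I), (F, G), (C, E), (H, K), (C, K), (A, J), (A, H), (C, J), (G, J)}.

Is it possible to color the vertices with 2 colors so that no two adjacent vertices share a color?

C, E, H form a triangle, so at least 3 colors are needed.
So 2 colors are not enough.

No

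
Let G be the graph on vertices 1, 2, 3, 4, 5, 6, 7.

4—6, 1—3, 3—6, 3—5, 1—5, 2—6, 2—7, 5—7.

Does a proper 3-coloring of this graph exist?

The chromatic number is 3. 1, 3, 5 are pairwise adjacent, so at least 3 colors are needed.
A valid assignment using 3 colors: 1=c, 2=b, 3=b, 4=b, 5=a, 6=a, 7=c.
That is already a proper 3-coloring.

Yes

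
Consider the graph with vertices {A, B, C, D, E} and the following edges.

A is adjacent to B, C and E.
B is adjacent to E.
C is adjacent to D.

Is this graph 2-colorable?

A, B, E form a triangle, so at least 3 colors are needed.
So 2 colors are not enough.

No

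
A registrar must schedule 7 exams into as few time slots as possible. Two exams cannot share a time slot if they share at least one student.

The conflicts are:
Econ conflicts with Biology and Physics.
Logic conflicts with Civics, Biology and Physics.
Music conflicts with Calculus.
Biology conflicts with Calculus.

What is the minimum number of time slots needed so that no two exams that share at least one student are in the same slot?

2

Music and Calculus conflict, so at least 2 time slots are needed.
2 time slots suffice: time slot 1 → {Econ, Logic, Calculus}; time slot 2 → {Civics, Music, Biology, Physics}. Each listed conflict is separated.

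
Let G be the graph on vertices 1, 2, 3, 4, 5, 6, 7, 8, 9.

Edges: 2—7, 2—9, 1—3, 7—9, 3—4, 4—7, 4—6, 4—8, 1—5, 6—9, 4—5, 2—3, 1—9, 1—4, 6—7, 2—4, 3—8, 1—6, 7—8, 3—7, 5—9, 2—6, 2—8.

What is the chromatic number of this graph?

5

2, 3, 4, 7, 8 are mutually adjacent (a clique of size 5), so at least 5 colors are needed.
5 colors suffice: color a → {4, 9}; color b → {1, 2}; color c → {5, 7}; color d → {3, 6}; color e → {8}. Every edge joins two different colors.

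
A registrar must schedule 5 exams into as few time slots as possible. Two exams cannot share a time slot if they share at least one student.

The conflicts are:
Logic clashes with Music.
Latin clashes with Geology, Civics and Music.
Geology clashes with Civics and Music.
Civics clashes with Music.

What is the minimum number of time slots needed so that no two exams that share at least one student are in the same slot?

4

Latin, Geology, Civics, Music are mutually in conflict, so at least 4 time slots are needed.
4 time slots suffice: time slot 1 → {Music}; time slot 2 → {Logic, Latin}; time slot 3 → {Civics}; time slot 4 → {Geology}. Each listed conflict is separated.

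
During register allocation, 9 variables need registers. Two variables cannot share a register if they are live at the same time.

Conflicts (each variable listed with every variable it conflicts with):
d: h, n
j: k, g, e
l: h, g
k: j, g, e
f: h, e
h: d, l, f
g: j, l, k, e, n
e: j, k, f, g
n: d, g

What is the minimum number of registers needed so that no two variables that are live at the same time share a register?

j, k, g, e are mutually in conflict, so at least 4 registers are needed.
4 registers suffice: register 1 → {h, g}; register 2 → {d, l, e}; register 3 → {k, f, n}; register 4 → {j}. No two conflicting variables share a register.

4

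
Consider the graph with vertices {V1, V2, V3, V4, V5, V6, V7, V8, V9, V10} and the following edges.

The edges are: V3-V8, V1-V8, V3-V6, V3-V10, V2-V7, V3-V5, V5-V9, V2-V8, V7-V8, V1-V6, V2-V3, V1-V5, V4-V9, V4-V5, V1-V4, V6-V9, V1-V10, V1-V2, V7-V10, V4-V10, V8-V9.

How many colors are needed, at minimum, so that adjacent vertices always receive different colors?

3

V1, V2, V8 form a triangle, so at least 3 colors are needed.
3 colors suffice: color 1 → {V1, V3, V7, V9}; color 2 → {V4, V6, V8}; color 3 → {V2, V5, V10}. Every edge joins two different colors.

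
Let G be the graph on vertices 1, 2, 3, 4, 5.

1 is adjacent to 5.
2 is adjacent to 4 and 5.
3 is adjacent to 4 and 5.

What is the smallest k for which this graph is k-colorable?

2

3 and 4 are adjacent, so at least 2 colors are needed.
2 colors suffice: color red → {4, 5}; color blue → {1, 2, 3}. No two adjacent vertices share a color.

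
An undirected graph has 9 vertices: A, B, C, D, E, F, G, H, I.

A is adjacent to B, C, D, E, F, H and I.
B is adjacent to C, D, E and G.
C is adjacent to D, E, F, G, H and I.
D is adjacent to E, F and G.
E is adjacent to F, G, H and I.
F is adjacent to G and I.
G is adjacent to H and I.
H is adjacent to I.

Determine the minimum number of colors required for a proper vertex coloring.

5

B, C, D, E, G form a clique, so at least 5 colors are needed.
5 colors suffice: color 1 → {E}; color 2 → {C}; color 3 → {A, G}; color 4 → {D, I}; color 5 → {B, F, H}. Every edge joins two different colors.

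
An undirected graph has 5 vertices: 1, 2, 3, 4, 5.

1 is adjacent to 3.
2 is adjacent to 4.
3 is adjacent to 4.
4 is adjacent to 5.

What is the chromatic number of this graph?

3 and 4 are adjacent, so at least 2 colors are needed.
2 colors suffice: color a → {1, 4}; color b → {2, 3, 5}. Every edge joins two different colors.

2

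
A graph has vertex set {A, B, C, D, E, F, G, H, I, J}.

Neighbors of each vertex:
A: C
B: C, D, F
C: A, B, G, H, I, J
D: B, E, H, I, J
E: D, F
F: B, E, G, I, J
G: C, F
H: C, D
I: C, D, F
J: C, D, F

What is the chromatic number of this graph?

2

C and G are adjacent, so at least 2 colors are needed.
2 colors suffice: A=blue, B=blue, C=red, D=red, E=blue, F=red, G=blue, H=blue, I=blue, J=blue. No two adjacent vertices share a color.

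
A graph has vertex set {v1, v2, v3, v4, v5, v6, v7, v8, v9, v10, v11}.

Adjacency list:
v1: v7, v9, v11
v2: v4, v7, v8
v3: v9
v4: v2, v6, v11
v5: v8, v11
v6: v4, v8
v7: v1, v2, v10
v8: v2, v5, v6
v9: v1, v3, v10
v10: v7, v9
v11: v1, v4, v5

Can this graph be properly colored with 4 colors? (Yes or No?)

The chromatic number is 3. The cycle v11-v1-v7-v2-v4-v11 has odd length 5, so it cannot be 2-colored; at least 3 colors are needed.
3 colors suffice: color 1 → {v4, v7, v8, v9}; color 2 → {v2, v3, v6, v10, v11}; color 3 → {v1, v5}.
Since 4 ≥ 3, a proper 4-coloring certainly exists.

Yes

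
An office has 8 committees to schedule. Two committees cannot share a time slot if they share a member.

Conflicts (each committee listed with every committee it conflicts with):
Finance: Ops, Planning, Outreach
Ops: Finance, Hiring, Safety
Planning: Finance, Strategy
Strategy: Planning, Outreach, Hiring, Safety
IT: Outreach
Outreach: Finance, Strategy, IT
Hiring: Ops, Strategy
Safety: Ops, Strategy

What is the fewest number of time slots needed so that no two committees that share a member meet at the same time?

The cycle Hiring-Strategy-Planning-Finance-Ops-Hiring has odd length 5, so it cannot be 2-colored; at least 3 time slots are needed.
3 time slots suffice: Finance=3, Ops=1, Planning=2, Strategy=1, IT=1, Outreach=2, Hiring=2, Safety=2. No two conflicting committees share a time slot.

3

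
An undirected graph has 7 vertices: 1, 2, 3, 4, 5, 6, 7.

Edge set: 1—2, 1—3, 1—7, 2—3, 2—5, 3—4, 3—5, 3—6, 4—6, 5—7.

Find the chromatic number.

3

1, 2, 3 are pairwise adjacent, so at least 3 colors are needed.
A valid assignment using 3 colors: 1=b, 2=c, 3=a, 4=c, 5=b, 6=b, 7=a. Every edge joins two different colors.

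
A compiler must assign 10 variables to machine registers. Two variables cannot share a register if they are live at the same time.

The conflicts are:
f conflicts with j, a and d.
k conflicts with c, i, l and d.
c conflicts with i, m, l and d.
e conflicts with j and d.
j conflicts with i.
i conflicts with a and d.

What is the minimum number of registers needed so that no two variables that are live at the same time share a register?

k, c, i, d pairwise conflict, so at least 4 registers are needed.
4 registers suffice: register 1 → {j, m, a, l, d}; register 2 → {f, e, i}; register 3 → {c}; register 4 → {k}. No two conflicting variables share a register.

4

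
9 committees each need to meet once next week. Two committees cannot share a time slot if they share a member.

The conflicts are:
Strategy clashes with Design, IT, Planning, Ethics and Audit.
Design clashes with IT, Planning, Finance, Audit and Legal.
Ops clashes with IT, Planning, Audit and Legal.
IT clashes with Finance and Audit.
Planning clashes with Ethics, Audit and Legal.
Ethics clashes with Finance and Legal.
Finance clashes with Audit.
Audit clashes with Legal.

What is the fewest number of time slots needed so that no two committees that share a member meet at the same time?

4

Design, Planning, Audit, Legal all conflict with each other, so at least 4 time slots are needed.
Using 4 time slots: Strategy=4, Design=3, Ops=3, IT=2, Planning=2, Ethics=1, Finance=4, Audit=1, Legal=4. Each listed conflict is separated.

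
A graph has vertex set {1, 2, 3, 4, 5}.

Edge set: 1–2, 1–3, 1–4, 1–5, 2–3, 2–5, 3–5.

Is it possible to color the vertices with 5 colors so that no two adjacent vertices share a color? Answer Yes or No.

The chromatic number is 4. 1, 2, 3, 5 are pairwise adjacent (a clique of size 4), so at least 4 colors are needed.
4 colors suffice: color a → {1}; color b → {2, 4}; color c → {5}; color d → {3}.
Since 5 ≥ 4, a proper 5-coloring certainly exists.

Yes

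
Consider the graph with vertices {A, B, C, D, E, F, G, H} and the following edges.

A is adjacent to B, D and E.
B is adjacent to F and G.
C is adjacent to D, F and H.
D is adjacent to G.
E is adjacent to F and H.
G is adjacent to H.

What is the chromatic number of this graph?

3

The cycle D-G-H-E-A-D has odd length 5, so it cannot be 2-colored; at least 3 colors are needed.
One proper 3-coloring: A=3, B=1, C=2, D=1, E=2, F=3, G=2, H=1. No two adjacent vertices share a color.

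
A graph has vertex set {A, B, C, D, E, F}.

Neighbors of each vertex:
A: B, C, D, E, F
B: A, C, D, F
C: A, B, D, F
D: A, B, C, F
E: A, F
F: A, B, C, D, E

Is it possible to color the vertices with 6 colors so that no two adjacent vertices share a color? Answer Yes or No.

The chromatic number is 5. A, B, C, D, F are pairwise adjacent (a clique of size 5), so at least 5 colors are needed.
5 colors suffice: color red → {F}; color blue → {A}; color green → {D, E}; color yellow → {C}; color purple → {B}.
Since 6 ≥ 5, a proper 6-coloring certainly exists.

Yes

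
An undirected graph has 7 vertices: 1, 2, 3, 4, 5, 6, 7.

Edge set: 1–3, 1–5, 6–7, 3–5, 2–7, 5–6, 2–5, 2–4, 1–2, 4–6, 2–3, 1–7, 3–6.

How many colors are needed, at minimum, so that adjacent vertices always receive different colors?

1, 2, 3, 5 are pairwise adjacent (a clique of size 4), so at least 4 colors are needed.
One proper 4-coloring: 1=yellow, 2=red, 3=blue, 4=blue, 5=green, 6=red, 7=blue. Every edge joins two different colors.

4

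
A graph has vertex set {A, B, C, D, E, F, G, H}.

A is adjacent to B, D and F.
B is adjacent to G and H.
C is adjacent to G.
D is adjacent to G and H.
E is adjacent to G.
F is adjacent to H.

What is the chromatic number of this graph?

A and B are adjacent, so at least 2 colors are needed.
2 colors suffice: color 1 → {A, G, H}; color 2 → {B, C, D, E, F}. Every edge joins two different colors.

2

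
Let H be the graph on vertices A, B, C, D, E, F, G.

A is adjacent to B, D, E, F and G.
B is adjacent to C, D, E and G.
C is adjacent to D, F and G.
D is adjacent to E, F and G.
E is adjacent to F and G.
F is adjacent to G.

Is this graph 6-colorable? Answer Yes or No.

Yes

The chromatic number is 5. A, D, E, F, G form a clique, so at least 5 colors are needed.
5 colors suffice: color red → {D}; color blue → {G}; color green → {B, F}; color yellow → {C, E}; color purple → {A}.
Since 6 ≥ 5, a proper 6-coloring certainly exists.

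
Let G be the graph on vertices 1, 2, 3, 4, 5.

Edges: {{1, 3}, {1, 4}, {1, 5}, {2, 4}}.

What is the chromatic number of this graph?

2 and 4 are adjacent, so at least 2 colors are needed.
2 colors suffice: color a → {1, 2}; color b → {3, 4, 5}. No two adjacent vertices share a color.

2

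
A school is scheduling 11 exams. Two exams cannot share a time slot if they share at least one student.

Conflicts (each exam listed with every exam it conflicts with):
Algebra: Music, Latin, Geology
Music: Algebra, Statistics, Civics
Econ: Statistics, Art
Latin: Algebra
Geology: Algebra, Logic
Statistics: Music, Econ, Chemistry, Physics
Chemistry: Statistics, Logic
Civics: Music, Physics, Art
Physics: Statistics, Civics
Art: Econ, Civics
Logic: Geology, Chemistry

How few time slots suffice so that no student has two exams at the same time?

3

The cycle Art-Civics-Music-Statistics-Econ-Art has odd length 5, so it cannot be 2-colored; at least 3 time slots are needed.
3 time slots suffice: time slot 1 → {Algebra, Statistics, Civics, Logic}; time slot 2 → {Music, Econ, Latin, Geology, Chemistry, Physics}; time slot 3 → {Art}. Each listed conflict is separated.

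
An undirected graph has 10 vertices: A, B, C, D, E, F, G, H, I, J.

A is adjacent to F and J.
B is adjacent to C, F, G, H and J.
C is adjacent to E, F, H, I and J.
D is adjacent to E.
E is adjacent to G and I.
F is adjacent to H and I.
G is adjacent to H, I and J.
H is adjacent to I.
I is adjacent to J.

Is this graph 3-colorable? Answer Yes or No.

No

C, F, H, I are mutually adjacent (a clique of size 4), so at least 4 colors are needed.
So 3 colors are not enough.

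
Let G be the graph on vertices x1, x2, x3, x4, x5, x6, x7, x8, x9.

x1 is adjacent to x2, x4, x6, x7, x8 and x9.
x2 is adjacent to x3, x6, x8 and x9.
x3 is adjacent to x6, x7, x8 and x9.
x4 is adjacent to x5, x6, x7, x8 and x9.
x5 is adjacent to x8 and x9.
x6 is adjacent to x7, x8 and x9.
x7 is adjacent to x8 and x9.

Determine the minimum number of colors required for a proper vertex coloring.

x1, x4, x6, x7, x9 are pairwise adjacent (a clique of size 5), so at least 5 colors are needed.
5 colors suffice: color 1 → {x8, x9}; color 2 → {x5, x6}; color 3 → {x2, x4}; color 4 → {x1, x3}; color 5 → {x7}. Every edge joins two different colors.

5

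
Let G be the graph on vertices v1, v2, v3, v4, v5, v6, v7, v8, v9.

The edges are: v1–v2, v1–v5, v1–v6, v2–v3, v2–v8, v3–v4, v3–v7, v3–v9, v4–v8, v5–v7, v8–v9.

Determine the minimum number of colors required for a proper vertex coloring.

The cycle v5-v7-v3-v2-v1-v5 has odd length 5, so it cannot be 2-colored; at least 3 colors are needed.
One proper 3-coloring: v1=1, v2=2, v3=1, v4=2, v5=2, v6=2, v7=3, v8=1, v9=2. Each edge has distinct colors on its endpoints.

3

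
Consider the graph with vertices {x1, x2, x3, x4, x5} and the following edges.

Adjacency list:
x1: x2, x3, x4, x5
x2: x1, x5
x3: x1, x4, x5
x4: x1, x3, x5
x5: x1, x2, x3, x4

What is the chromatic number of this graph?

4

x1, x3, x4, x5 form a clique, so at least 4 colors are needed.
4 colors suffice: color red → {x1}; color blue → {x5}; color green → {x2, x4}; color yellow → {x3}. No two adjacent vertices share a color.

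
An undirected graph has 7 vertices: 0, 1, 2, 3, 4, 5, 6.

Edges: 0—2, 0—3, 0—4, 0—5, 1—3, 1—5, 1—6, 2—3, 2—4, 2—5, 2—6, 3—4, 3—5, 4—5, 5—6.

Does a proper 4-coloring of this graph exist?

0, 2, 3, 4, 5 form a clique, so at least 5 colors are needed.
So 4 colors are not enough.

No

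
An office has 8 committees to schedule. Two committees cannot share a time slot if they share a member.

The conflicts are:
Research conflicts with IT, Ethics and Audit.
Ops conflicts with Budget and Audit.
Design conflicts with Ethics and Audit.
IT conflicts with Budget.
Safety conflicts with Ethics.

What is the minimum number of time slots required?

3

The cycle Budget-IT-Research-Audit-Ops-Budget has odd length 5, so it cannot be 2-colored; at least 3 time slots are needed.
3 time slots suffice: Research=2, Ops=3, Design=2, IT=1, Budget=2, Safety=2, Ethics=1, Audit=1. No two conflicting committees share a time slot.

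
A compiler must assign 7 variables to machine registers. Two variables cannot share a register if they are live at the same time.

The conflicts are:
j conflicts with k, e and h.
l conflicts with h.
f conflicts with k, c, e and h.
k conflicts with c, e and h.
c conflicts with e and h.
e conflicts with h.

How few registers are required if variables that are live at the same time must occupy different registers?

f, k, c, e, h are mutually in conflict, so at least 5 registers are needed.
Using 5 registers: j=4, l=2, f=5, k=2, c=4, e=3, h=1. Each listed conflict is separated.

5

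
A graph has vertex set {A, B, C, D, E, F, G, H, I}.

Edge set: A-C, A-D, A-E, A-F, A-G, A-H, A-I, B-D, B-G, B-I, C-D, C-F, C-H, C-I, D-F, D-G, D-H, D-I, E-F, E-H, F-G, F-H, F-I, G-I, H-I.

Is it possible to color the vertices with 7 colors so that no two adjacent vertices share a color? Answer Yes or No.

The chromatic number is 6. A, C, D, F, H, I form a clique, so at least 6 colors are needed.
A valid assignment using 6 colors: A=4, B=3, C=6, D=2, E=1, F=3, G=5, H=5, I=1.
Since 7 ≥ 6, a proper 7-coloring certainly exists.

Yes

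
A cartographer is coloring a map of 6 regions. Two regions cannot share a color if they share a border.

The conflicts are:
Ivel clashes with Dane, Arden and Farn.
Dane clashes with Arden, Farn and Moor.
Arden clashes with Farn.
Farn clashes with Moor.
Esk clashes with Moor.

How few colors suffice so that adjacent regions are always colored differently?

Ivel, Dane, Arden, Farn all conflict with each other, so at least 4 colors are needed.
4 colors suffice: Ivel=4, Dane=2, Arden=3, Farn=1, Esk=1, Moor=3. Every pair that conflicts lands in different colors.

4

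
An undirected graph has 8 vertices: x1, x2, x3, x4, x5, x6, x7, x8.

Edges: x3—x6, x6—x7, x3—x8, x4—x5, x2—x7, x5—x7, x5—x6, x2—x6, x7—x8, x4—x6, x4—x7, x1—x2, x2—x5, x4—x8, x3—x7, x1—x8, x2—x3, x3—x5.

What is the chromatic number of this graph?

x2, x3, x5, x6, x7 are pairwise adjacent (a clique of size 5), so at least 5 colors are needed.
5 colors suffice: color 1 → {x1, x7}; color 2 → {x2, x8}; color 3 → {x3, x4}; color 4 → {x6}; color 5 → {x5}. Every edge joins two different colors.

5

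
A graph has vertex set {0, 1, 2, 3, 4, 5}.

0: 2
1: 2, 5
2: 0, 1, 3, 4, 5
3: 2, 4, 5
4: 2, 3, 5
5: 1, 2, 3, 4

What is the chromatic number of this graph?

4

2, 3, 4, 5 are pairwise adjacent (a clique of size 4), so at least 4 colors are needed.
4 colors suffice: color a → {2}; color b → {0, 5}; color c → {1, 3}; color d → {4}. Each edge has distinct colors on its endpoints.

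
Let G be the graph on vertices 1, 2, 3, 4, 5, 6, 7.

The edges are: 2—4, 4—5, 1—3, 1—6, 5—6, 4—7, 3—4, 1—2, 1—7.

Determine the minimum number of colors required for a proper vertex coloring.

The cycle 3-4-5-6-1-3 has odd length 5, so it cannot be 2-colored; at least 3 colors are needed.
3 colors suffice: color a → {1, 4}; color b → {2, 3, 5, 7}; color c → {6}. Each edge has distinct colors on its endpoints.

3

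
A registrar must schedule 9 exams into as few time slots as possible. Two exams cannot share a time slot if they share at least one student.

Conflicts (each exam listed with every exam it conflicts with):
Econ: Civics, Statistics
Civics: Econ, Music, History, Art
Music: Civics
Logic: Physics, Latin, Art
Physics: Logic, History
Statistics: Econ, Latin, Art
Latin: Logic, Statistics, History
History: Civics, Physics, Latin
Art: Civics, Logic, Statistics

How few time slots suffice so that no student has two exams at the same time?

3

The cycle Latin-Statistics-Art-Civics-History-Latin has odd length 5, so it cannot be 2-colored; at least 3 time slots are needed.
3 time slots suffice: time slot 1 → {Civics, Logic, Statistics}; time slot 2 → {Econ, Music, Physics, Latin, Art}; time slot 3 → {History}. Every pair that conflicts lands in different time slots.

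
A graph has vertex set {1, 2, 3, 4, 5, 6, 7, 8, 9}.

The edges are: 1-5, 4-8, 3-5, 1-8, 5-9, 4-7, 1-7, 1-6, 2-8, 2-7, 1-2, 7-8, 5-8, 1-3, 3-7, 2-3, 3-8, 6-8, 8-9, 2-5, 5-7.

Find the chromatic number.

1, 2, 3, 5, 7, 8 are mutually adjacent (a clique of size 6), so at least 6 colors are needed.
6 colors suffice: color red → {8}; color blue → {4, 5, 6}; color green → {1, 9}; color yellow → {7}; color purple → {2}; color orange → {3}. Every edge joins two different colors.

6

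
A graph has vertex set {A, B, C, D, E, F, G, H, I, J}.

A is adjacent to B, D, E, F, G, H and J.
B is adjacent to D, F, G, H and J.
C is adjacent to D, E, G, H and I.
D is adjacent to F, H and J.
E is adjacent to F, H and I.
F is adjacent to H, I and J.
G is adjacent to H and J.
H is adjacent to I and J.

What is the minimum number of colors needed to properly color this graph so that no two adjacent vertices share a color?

6

A, B, D, F, H, J are mutually adjacent (a clique of size 6), so at least 6 colors are needed.
A valid assignment using 6 colors: A=2, B=5, C=2, D=6, E=4, F=3, G=3, H=1, I=5, J=4. No two adjacent vertices share a color.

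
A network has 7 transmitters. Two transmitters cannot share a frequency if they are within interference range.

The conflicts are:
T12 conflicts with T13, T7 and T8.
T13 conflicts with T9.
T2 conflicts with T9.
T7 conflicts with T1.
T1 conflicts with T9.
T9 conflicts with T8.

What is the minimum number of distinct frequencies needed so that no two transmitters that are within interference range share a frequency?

The cycle T1-T7-T12-T8-T9-T1 has odd length 5, so it cannot be 2-colored; at least 3 frequencies are needed.
3 frequencies suffice: frequency 1 → {T12, T9}; frequency 2 → {T13, T2, T1, T8}; frequency 3 → {T7}. Each listed conflict is separated.

3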